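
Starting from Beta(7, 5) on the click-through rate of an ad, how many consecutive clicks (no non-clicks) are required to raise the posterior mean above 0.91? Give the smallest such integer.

k = 44

After k clicks and 0 non-clicks the posterior is Beta(7+k, 5), with mean (7+k)/(7+5+k).
Set (7+k)/(12+k) > 0.91 and solve: k > (0.91·12 − 7)/(1 − 0.91) = 43.556.
The smallest integer exceeding 43.556 is 44.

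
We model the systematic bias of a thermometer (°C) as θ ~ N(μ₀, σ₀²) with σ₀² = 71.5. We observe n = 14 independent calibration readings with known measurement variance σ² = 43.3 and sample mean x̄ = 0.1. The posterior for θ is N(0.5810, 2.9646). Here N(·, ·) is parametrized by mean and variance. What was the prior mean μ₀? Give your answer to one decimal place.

μ₀ = 11.7

With known observation variance, the Normal–Normal posterior has precision τ_n = τ₀ + n/σ² and mean μ_n = (τ₀μ₀ + (n/σ²)x̄)/τ_n.
Here τ₀ = 1/71.5 = 0.013986 and τ_data = 14/43.3 = 0.323326, so τ_n = 0.337312.
Rearranging for μ₀: μ₀ = (μ_n·τ_n − τ_data·x̄)/τ₀ = (0.5810·0.337312 − 0.323326·0.1) / 0.013986 = 0.163646/0.013986 ≈ 11.7.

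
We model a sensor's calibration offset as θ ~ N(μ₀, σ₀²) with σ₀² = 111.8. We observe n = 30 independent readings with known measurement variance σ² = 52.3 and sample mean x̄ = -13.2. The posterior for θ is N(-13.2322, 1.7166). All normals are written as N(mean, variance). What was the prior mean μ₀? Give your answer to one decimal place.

μ₀ = -15.3

With known observation variance, the Normal–Normal posterior has precision τ_n = τ₀ + n/σ² and mean μ_n = (τ₀μ₀ + (n/σ²)x̄)/τ_n.
Here τ₀ = 1/111.8 = 0.008945 and τ_data = 30/52.3 = 0.573614, so τ_n = 0.582559.
Rearranging for μ₀: μ₀ = (μ_n·τ_n − τ_data·x̄)/τ₀ = (-13.2322·0.582559 − 0.573614·-13.2) / 0.008945 = -0.136832/0.008945 ≈ -15.3.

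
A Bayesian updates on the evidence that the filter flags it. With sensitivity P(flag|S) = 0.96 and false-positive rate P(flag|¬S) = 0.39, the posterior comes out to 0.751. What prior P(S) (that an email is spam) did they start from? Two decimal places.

P(S) = 0.55

In odds form, posterior odds = prior odds × likelihood ratio, so prior odds = posterior odds ÷ LR.
Posterior odds = 0.751/(1−0.751) = 3.0161. LR = 0.96/0.39 = 2.4615.
Prior odds = 3.0161/2.4615 = 1.2253, so P(S) = 1.2253/(1+1.2253) ≈ 0.55.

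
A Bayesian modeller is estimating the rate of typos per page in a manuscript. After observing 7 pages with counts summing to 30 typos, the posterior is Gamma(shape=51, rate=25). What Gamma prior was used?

Gamma(shape=21, rate=18)

A Gamma(α, β) prior (rate parametrization) on a Poisson rate with n observations summing to S gives posterior Gamma(α+S, β+n).
So α = 51 − 30 = 21 and β = 25 − 7 = 18.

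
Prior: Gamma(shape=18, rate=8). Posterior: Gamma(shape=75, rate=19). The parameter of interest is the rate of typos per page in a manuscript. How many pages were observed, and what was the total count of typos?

n = 11 pages with total 57 typos

Gamma–Poisson conjugacy: posterior shape = α + Σxᵢ, posterior rate = β + n.
Matching: Σxᵢ = 75 − 18 = 57 and n = 19 − 8 = 11.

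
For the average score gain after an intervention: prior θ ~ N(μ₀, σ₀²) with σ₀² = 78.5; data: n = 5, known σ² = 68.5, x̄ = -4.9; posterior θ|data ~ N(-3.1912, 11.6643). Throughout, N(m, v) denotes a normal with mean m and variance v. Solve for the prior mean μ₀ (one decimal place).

With known observation variance, the Normal–Normal posterior has precision τ_n = τ₀ + n/σ² and mean μ_n = (τ₀μ₀ + (n/σ²)x̄)/τ_n.
Here τ₀ = 1/78.5 = 0.012739 and τ_data = 5/68.5 = 0.072993, so τ_n = 0.085732.
Rearranging for μ₀: μ₀ = (μ_n·τ_n − τ_data·x̄)/τ₀ = (-3.1912·0.085732 − 0.072993·-4.9) / 0.012739 = 0.084078/0.012739 ≈ 6.6.

μ₀ = 6.6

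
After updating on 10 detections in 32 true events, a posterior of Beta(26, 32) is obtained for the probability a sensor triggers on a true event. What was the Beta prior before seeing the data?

Beta(16, 10)

A Beta(a, b) prior with s successes and f failures in binomial data gives a Beta(a+s, b+f) posterior.
So a = 26 − 10 = 16 and b = 32 − 22 = 10.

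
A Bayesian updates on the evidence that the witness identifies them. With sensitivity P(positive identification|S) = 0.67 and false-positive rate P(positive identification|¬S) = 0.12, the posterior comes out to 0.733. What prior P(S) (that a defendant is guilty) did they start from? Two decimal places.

P(S) = 0.33

In odds form, posterior odds = prior odds × likelihood ratio, so prior odds = posterior odds ÷ LR.
Posterior odds = 0.733/(1−0.733) = 2.7453. LR = 0.67/0.12 = 5.5833.
Prior odds = 2.7453/5.5833 = 0.4917, so P(S) = 0.4917/(1+0.4917) ≈ 0.33.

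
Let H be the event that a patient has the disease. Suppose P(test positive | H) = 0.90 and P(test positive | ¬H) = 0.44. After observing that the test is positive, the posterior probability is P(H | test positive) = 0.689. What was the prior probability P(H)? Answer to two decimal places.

In odds form, posterior odds = prior odds × likelihood ratio, so prior odds = posterior odds ÷ LR.
Posterior odds = 0.689/(1−0.689) = 2.2154. LR = 0.90/0.44 = 2.0455.
Prior odds = 2.2154/2.0455 = 1.0831, so P(H) = 1.0831/(1+1.0831) ≈ 0.52.

P(H) = 0.52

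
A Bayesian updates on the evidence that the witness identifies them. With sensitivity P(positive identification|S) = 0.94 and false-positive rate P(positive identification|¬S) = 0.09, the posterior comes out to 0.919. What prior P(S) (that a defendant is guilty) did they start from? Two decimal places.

In odds form, posterior odds = prior odds × likelihood ratio, so prior odds = posterior odds ÷ LR.
Posterior odds = 0.919/(1−0.919) = 11.3457. LR = 0.94/0.09 = 10.4444.
Prior odds = 11.3457/10.4444 = 1.0863, so P(S) = 1.0863/(1+1.0863) ≈ 0.52.

P(S) = 0.52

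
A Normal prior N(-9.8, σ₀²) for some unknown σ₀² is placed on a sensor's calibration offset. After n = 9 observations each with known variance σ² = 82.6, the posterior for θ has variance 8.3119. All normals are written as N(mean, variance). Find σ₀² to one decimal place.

σ₀² = 88.1

For the Normal–Normal model with known σ², precisions add: τ_n = τ₀ + n/σ².
So 1/σ₀² = 1/8.3119 − 9/82.6 = 0.120309 − 0.108959 = 0.011350.
Hence σ₀² = 1/0.011350 ≈ 88.1.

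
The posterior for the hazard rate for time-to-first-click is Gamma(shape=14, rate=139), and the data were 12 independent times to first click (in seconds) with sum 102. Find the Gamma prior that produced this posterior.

Gamma(shape=2, rate=37)

Gamma–exponential conjugacy: posterior shape = α + n, posterior rate = β + Σtᵢ.
So α = 14 − 12 = 2 and β = 139 − 102 = 37.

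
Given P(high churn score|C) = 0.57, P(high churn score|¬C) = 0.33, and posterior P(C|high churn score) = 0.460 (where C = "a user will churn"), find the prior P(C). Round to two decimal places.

P(C) = 0.33

In odds form, posterior odds = prior odds × likelihood ratio, so prior odds = posterior odds ÷ LR.
Posterior odds = 0.460/(1−0.460) = 0.8519. LR = 0.57/0.33 = 1.7273.
Prior odds = 0.8519/1.7273 = 0.4932, so P(C) = 0.4932/(1+0.4932) ≈ 0.33.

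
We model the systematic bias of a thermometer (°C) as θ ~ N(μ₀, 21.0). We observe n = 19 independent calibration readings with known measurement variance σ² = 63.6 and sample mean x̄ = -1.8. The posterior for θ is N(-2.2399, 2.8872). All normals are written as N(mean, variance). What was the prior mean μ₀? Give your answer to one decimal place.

μ₀ = -5.0

The posterior mean is a precision-weighted average: μ_n = (τ₀μ₀ + τ_data·x̄)/(τ₀+τ_data), with τ₀=1/σ₀² and τ_data=n/σ².
Here τ₀ = 1/21.0 = 0.047619 and τ_data = 19/63.6 = 0.298742, so τ_n = 0.346361.
Rearranging for μ₀: μ₀ = (μ_n·τ_n − τ_data·x̄)/τ₀ = (-2.2399·0.346361 − 0.298742·-1.8) / 0.047619 = -0.238078/0.047619 ≈ -5.0.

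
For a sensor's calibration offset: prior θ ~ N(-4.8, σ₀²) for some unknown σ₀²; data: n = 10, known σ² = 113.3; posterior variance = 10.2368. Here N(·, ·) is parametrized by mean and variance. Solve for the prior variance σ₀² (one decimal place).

Posterior precision equals prior precision plus data precision: 1/σ_n² = 1/σ₀² + n/σ².
So 1/σ₀² = 1/10.2368 − 10/113.3 = 0.097687 − 0.088261 = 0.009426.
Hence σ₀² = 1/0.009426 ≈ 106.1.

σ₀² = 106.1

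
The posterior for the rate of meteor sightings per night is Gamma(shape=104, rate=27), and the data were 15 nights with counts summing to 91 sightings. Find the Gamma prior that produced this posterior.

Gamma(shape=13, rate=12)

Gamma–Poisson conjugacy: posterior shape = α + Σxᵢ, posterior rate = β + n.
So α = 104 − 91 = 13 and β = 27 − 15 = 12.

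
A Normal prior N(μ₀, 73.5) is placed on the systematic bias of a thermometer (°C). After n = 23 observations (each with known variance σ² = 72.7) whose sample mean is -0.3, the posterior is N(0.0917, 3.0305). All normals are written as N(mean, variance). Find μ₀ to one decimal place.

μ₀ = 9.2

The posterior mean is a precision-weighted average: μ_n = (τ₀μ₀ + τ_data·x̄)/(τ₀+τ_data), with τ₀=1/σ₀² and τ_data=n/σ².
Here τ₀ = 1/73.5 = 0.013605 and τ_data = 23/72.7 = 0.316369, so τ_n = 0.329974.
Rearranging for μ₀: μ₀ = (μ_n·τ_n − τ_data·x̄)/τ₀ = (0.0917·0.329974 − 0.316369·-0.3) / 0.013605 = 0.125169/0.013605 ≈ 9.2.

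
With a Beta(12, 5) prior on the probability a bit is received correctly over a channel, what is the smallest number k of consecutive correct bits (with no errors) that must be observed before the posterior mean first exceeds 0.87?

After k correct bits and 0 errors the posterior is Beta(12+k, 5), with mean (12+k)/(12+5+k).
Set (12+k)/(17+k) > 0.87 and solve: k > (0.87·17 − 12)/(1 − 0.87) = 21.462.
The smallest integer exceeding 21.462 is 22, and checking k=22: (34)/(39) = 0.8718 > 0.87.

k = 22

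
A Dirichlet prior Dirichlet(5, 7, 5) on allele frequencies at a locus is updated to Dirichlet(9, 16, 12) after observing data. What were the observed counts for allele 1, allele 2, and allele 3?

For a Dirichlet(α) prior with multinomial counts c, the posterior is Dirichlet(α + c) componentwise.
Counts are posterior − prior componentwise: 9−5=4, 16−7=9, 12−5=7.

counts (4, 9, 7)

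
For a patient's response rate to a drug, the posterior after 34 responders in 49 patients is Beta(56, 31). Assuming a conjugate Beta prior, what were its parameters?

Beta is conjugate to the binomial likelihood: posterior = Beta(α+s, β+f).
Subtract the data counts: 56−34=22, 31−15=16.

Beta(22, 16)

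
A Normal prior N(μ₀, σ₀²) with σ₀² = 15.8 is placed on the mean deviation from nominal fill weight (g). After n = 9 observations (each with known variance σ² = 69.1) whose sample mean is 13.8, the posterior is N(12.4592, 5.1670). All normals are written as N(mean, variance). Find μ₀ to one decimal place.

μ₀ = 9.7

The posterior mean is a precision-weighted average: μ_n = (τ₀μ₀ + τ_data·x̄)/(τ₀+τ_data), with τ₀=1/σ₀² and τ_data=n/σ².
Here τ₀ = 1/15.8 = 0.063291 and τ_data = 9/69.1 = 0.130246, so τ_n = 0.193537.
Rearranging for μ₀: μ₀ = (μ_n·τ_n − τ_data·x̄)/τ₀ = (12.4592·0.193537 − 0.130246·13.8) / 0.063291 = 0.613921/0.063291 ≈ 9.7.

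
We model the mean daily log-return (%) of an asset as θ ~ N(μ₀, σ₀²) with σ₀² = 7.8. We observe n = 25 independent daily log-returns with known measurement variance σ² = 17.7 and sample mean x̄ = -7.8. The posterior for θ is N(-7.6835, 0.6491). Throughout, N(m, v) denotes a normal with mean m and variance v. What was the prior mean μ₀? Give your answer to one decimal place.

The posterior mean is a precision-weighted average: μ_n = (τ₀μ₀ + τ_data·x̄)/(τ₀+τ_data), with τ₀=1/σ₀² and τ_data=n/σ².
Here τ₀ = 1/7.8 = 0.128205 and τ_data = 25/17.7 = 1.412429, so τ_n = 1.540634.
Rearranging for μ₀: μ₀ = (μ_n·τ_n − τ_data·x̄)/τ₀ = (-7.6835·1.540634 − 1.412429·-7.8) / 0.128205 = -0.820515/0.128205 ≈ -6.4.

μ₀ = -6.4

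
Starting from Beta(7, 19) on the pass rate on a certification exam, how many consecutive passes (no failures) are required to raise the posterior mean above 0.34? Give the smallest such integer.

k = 3

After k passes and 0 failures the posterior is Beta(7+k, 19), with mean (7+k)/(7+19+k).
Set (7+k)/(26+k) > 0.34 and solve: k > (0.34·26 − 7)/(1 − 0.34) = 2.788.
The smallest integer exceeding 2.788 is 3, and checking k=3: (10)/(29) = 0.3448 > 0.34.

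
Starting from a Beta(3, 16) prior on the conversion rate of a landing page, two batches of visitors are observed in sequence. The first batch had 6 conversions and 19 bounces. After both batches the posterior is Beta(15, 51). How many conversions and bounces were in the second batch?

Sequential conjugate updates are equivalent to a single update on the pooled data, so total successes = posterior α − prior α and total failures = posterior β − prior β.
Total across both batches: 15−3=12 conversions, 51−16=35 bounces.
Subtract the first batch: 12−6=6 conversions and 35−19=16 bounces.

6 conversions and 16 bounces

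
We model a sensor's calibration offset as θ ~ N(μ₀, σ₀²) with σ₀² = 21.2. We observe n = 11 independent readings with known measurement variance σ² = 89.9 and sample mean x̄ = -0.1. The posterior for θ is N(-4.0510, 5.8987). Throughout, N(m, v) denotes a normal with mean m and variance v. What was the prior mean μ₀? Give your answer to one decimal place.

μ₀ = -14.3

The posterior mean is a precision-weighted average: μ_n = (τ₀μ₀ + τ_data·x̄)/(τ₀+τ_data), with τ₀=1/σ₀² and τ_data=n/σ².
Here τ₀ = 1/21.2 = 0.047170 and τ_data = 11/89.9 = 0.122358, so τ_n = 0.169528.
Rearranging for μ₀: μ₀ = (μ_n·τ_n − τ_data·x̄)/τ₀ = (-4.0510·0.169528 − 0.122358·-0.1) / 0.047170 = -0.674522/0.047170 ≈ -14.3.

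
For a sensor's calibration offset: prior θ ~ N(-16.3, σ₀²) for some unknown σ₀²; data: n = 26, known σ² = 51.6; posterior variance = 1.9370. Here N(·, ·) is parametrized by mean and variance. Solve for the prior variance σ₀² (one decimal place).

For the Normal–Normal model with known σ², precisions add: τ_n = τ₀ + n/σ².
So 1/σ₀² = 1/1.9370 − 26/51.6 = 0.516262 − 0.503876 = 0.012386.
Hence σ₀² = 1/0.012386 ≈ 80.7.

σ₀² = 80.7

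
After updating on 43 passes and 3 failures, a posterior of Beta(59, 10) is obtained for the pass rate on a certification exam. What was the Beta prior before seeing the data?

Beta is conjugate to the binomial likelihood: posterior = Beta(a+s, b+f).
So a = 59 − 43 = 16 and b = 10 − 3 = 7.

Beta(16, 7)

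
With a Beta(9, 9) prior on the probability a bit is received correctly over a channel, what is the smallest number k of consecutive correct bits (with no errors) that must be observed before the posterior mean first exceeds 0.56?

k = 3

After k correct bits and 0 errors the posterior is Beta(9+k, 9), with mean (9+k)/(9+9+k).
Set (9+k)/(18+k) > 0.56 and solve: k > (0.56·18 − 9)/(1 − 0.56) = 2.455.
The smallest integer exceeding 2.455 is 3.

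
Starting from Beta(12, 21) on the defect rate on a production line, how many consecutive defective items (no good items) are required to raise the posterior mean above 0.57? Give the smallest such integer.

k = 16

After k defective items and 0 good items the posterior is Beta(12+k, 21), with mean (12+k)/(12+21+k).
Set (12+k)/(33+k) > 0.57 and solve: k > (0.57·33 − 12)/(1 − 0.57) = 15.837.
The smallest integer exceeding 15.837 is 16, and checking k=16: (28)/(49) = 0.5714 > 0.57.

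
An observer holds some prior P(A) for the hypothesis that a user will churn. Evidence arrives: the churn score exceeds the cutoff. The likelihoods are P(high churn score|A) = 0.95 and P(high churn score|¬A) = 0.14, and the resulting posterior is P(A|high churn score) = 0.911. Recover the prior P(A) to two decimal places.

P(A) = 0.60

Bayes' rule in odds form gives O(A|E) = O(A)·[P(E|A)/P(E|¬A)], hence O(A) = O(A|E)/LR.
Posterior odds = 0.911/(1−0.911) = 10.2360. LR = 0.95/0.14 = 6.7857.
Prior odds = 10.2360/6.7857 = 1.5085, so P(A) = 1.5085/(1+1.5085) ≈ 0.60.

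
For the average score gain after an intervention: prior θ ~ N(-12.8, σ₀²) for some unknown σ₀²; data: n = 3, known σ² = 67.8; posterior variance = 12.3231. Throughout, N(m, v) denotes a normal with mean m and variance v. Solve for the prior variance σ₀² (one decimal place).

Posterior precision equals prior precision plus data precision: 1/σ_n² = 1/σ₀² + n/σ².
So 1/σ₀² = 1/12.3231 − 3/67.8 = 0.081148 − 0.044248 = 0.036900.
Hence σ₀² = 1/0.036900 ≈ 27.1.

σ₀² = 27.1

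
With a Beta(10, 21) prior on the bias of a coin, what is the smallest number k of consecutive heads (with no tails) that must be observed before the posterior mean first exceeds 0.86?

After k heads and 0 tails the posterior is Beta(10+k, 21), with mean (10+k)/(10+21+k).
Set (10+k)/(31+k) > 0.86 and solve: k > (0.86·31 − 10)/(1 − 0.86) = 119.000.
The smallest integer exceeding 119.000 is 120.

k = 120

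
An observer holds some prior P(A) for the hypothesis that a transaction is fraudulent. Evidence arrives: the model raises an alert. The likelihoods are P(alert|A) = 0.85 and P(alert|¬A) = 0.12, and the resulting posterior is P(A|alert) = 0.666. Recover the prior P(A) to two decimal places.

In odds form, posterior odds = prior odds × likelihood ratio, so prior odds = posterior odds ÷ LR.
Posterior odds = 0.666/(1−0.666) = 1.9940. LR = 0.85/0.12 = 7.0833.
Prior odds = 1.9940/7.0833 = 0.2815, so P(A) = 0.2815/(1+0.2815) ≈ 0.22.

P(A) = 0.22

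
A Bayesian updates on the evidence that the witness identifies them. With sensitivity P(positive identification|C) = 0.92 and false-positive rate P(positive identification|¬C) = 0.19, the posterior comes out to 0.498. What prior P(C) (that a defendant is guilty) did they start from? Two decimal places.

In odds form, posterior odds = prior odds × likelihood ratio, so prior odds = posterior odds ÷ LR.
Posterior odds = 0.498/(1−0.498) = 0.9920. LR = 0.92/0.19 = 4.8421.
Prior odds = 0.9920/4.8421 = 0.2049, so P(C) = 0.2049/(1+0.2049) ≈ 0.17.

P(C) = 0.17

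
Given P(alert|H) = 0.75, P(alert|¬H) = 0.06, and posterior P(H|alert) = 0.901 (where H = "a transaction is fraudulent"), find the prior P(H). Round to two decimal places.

In odds form, posterior odds = prior odds × likelihood ratio, so prior odds = posterior odds ÷ LR.
Posterior odds = 0.901/(1−0.901) = 9.1010. LR = 0.75/0.06 = 12.5000.
Prior odds = 9.1010/12.5000 = 0.7281, so P(H) = 0.7281/(1+0.7281) ≈ 0.42.

P(H) = 0.42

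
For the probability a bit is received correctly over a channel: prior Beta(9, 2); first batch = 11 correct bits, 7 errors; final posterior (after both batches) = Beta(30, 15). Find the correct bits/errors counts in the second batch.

10 correct bits and 6 errors

Sequential conjugate updates are equivalent to a single update on the pooled data, so total successes = posterior α − prior α and total failures = posterior β − prior β.
Total across both batches: 30−9=21 correct bits, 15−2=13 errors.
Subtract the first batch: 21−11=10 correct bits and 13−7=6 errors.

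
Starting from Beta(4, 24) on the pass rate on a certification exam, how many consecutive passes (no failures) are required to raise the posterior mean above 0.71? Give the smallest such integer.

k = 55

After k passes and 0 failures the posterior is Beta(4+k, 24), with mean (4+k)/(4+24+k).
Set (4+k)/(28+k) > 0.71 and solve: k > (0.71·28 − 4)/(1 − 0.71) = 54.759.
The smallest integer exceeding 54.759 is 55.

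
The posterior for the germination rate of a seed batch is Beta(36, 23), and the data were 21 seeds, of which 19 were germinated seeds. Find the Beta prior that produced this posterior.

Beta(17, 21)

A Beta(a, b) prior with s successes and f failures in binomial data gives a Beta(a+s, b+f) posterior.
So a = 36 − 19 = 17 and b = 23 − 2 = 21.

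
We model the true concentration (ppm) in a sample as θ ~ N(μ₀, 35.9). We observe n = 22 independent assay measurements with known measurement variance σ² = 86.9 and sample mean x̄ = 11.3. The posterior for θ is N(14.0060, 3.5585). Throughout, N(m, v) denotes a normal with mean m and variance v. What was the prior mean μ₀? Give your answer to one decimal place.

μ₀ = 38.6

The posterior mean is a precision-weighted average: μ_n = (τ₀μ₀ + τ_data·x̄)/(τ₀+τ_data), with τ₀=1/σ₀² and τ_data=n/σ².
Here τ₀ = 1/35.9 = 0.027855 and τ_data = 22/86.9 = 0.253165, so τ_n = 0.281020.
Rearranging for μ₀: μ₀ = (μ_n·τ_n − τ_data·x̄)/τ₀ = (14.0060·0.281020 − 0.253165·11.3) / 0.027855 = 1.075202/0.027855 ≈ 38.6.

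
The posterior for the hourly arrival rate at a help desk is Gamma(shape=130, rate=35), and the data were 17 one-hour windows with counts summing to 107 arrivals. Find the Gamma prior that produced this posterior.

Gamma(shape=23, rate=18)

Gamma–Poisson conjugacy: posterior shape = α + Σxᵢ, posterior rate = β + n.
So α = 130 − 107 = 23 and β = 35 − 17 = 18.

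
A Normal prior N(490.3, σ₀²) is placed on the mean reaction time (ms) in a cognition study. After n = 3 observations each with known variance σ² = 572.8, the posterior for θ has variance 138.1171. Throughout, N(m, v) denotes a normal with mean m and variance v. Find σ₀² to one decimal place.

For the Normal–Normal model with known σ², precisions add: τ_n = τ₀ + n/σ².
So 1/σ₀² = 1/138.1171 − 3/572.8 = 0.007240 − 0.005237 = 0.002003.
Hence σ₀² = 1/0.002003 ≈ 499.3.

σ₀² = 499.3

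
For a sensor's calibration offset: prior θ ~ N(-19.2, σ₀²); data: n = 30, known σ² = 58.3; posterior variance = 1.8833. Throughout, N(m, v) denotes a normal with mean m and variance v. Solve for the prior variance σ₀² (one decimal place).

Posterior precision equals prior precision plus data precision: 1/σ_n² = 1/σ₀² + n/σ².
So 1/σ₀² = 1/1.8833 − 30/58.3 = 0.530983 − 0.514580 = 0.016403.
Hence σ₀² = 1/0.016403 ≈ 61.0.

σ₀² = 61.0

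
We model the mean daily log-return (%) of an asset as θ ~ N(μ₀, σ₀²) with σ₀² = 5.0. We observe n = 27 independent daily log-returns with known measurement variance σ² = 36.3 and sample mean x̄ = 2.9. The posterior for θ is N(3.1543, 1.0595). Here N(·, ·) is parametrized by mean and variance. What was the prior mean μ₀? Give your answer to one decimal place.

With known observation variance, the Normal–Normal posterior has precision τ_n = τ₀ + n/σ² and mean μ_n = (τ₀μ₀ + (n/σ²)x̄)/τ_n.
Here τ₀ = 1/5.0 = 0.200000 and τ_data = 27/36.3 = 0.743802, so τ_n = 0.943802.
Rearranging for μ₀: μ₀ = (μ_n·τ_n − τ_data·x̄)/τ₀ = (3.1543·0.943802 − 0.743802·2.9) / 0.200000 = 0.820009/0.200000 ≈ 4.1.

μ₀ = 4.1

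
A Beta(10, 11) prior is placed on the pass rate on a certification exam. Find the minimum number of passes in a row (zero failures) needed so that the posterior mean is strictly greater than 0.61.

k = 8

After k passes and 0 failures the posterior is Beta(10+k, 11), with mean (10+k)/(10+11+k).
Set (10+k)/(21+k) > 0.61 and solve: k > (0.61·21 − 10)/(1 − 0.61) = 7.205.
The smallest integer exceeding 7.205 is 8, and checking k=8: (18)/(29) = 0.6207 > 0.61.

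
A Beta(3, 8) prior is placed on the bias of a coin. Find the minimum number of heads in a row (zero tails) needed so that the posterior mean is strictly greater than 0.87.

k = 51

After k heads and 0 tails the posterior is Beta(3+k, 8), with mean (3+k)/(3+8+k).
Set (3+k)/(11+k) > 0.87 and solve: k > (0.87·11 − 3)/(1 − 0.87) = 50.538.
The smallest integer exceeding 50.538 is 51, and checking k=51: (54)/(62) = 0.8710 > 0.87.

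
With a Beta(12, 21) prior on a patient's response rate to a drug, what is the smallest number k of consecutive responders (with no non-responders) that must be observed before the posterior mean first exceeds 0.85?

k = 108

After k responders and 0 non-responders the posterior is Beta(12+k, 21), with mean (12+k)/(12+21+k).
Set (12+k)/(33+k) > 0.85 and solve: k > (0.85·33 − 12)/(1 − 0.85) = 107.000.
The smallest integer exceeding 107.000 is 108, and checking k=108: (120)/(141) = 0.8511 > 0.85.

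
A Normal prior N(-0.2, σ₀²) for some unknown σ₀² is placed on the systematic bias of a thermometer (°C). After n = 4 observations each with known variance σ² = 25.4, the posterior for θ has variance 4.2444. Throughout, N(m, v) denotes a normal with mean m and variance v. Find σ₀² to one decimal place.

For the Normal–Normal model with known σ², precisions add: τ_n = τ₀ + n/σ².
So 1/σ₀² = 1/4.2444 − 4/25.4 = 0.235605 − 0.157480 = 0.078125.
Hence σ₀² = 1/0.078125 ≈ 12.8.

σ₀² = 12.8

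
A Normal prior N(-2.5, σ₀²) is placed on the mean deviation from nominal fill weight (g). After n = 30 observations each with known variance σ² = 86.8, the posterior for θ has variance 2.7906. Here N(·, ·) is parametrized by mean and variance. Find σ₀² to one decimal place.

σ₀² = 78.6

Posterior precision equals prior precision plus data precision: 1/σ_n² = 1/σ₀² + n/σ².
So 1/σ₀² = 1/2.7906 − 30/86.8 = 0.358346 − 0.345622 = 0.012724.
Hence σ₀² = 1/0.012724 ≈ 78.6.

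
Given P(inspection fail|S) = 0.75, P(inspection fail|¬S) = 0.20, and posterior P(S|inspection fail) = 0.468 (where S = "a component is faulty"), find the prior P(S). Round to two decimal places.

P(S) = 0.19

Bayes' rule in odds form gives O(S|E) = O(S)·[P(E|S)/P(E|¬S)], hence O(S) = O(S|E)/LR.
Posterior odds = 0.468/(1−0.468) = 0.8797. LR = 0.75/0.20 = 3.7500.
Prior odds = 0.8797/3.7500 = 0.2346, so P(S) = 0.2346/(1+0.2346) ≈ 0.19.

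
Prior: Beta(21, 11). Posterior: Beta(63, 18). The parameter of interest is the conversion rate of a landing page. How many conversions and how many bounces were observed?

Beta is conjugate to the binomial likelihood: posterior = Beta(α+s, β+f).
So s = 63 − 21 = 42 and f = 18 − 11 = 7.

42 conversions and 7 bounces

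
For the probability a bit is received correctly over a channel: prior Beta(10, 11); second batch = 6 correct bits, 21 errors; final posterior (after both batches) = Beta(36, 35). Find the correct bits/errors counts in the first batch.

20 correct bits and 3 errors

Sequential conjugate updates are equivalent to a single update on the pooled data, so total successes = posterior α − prior α and total failures = posterior β − prior β.
Total across both batches: 36−10=26 correct bits, 35−11=24 errors.
Subtract the second batch: 26−6=20 correct bits and 24−21=3 errors.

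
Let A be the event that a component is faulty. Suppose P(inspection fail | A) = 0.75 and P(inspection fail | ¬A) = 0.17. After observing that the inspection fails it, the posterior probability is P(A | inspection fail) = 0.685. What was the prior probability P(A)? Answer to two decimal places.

P(A) = 0.33

Bayes' rule in odds form gives O(A|E) = O(A)·[P(E|A)/P(E|¬A)], hence O(A) = O(A|E)/LR.
Posterior odds = 0.685/(1−0.685) = 2.1746. LR = 0.75/0.17 = 4.4118.
Prior odds = 2.1746/4.4118 = 0.4929, so P(A) = 0.4929/(1+0.4929) ≈ 0.33.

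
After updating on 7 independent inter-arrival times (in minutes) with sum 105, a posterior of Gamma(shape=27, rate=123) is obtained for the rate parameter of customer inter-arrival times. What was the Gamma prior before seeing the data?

Gamma–exponential conjugacy: posterior shape = α + n, posterior rate = β + Σtᵢ.
So α = 27 − 7 = 20 and β = 123 − 105 = 18.

Gamma(shape=20, rate=18)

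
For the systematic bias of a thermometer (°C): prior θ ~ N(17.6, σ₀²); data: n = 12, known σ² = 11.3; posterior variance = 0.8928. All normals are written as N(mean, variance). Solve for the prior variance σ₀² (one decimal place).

For the Normal–Normal model with known σ², precisions add: τ_n = τ₀ + n/σ².
So 1/σ₀² = 1/0.8928 − 12/11.3 = 1.120072 − 1.061947 = 0.058125.
Hence σ₀² = 1/0.058125 ≈ 17.2.

σ₀² = 17.2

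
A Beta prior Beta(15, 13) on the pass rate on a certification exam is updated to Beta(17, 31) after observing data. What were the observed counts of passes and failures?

2 passes and 18 failures

Beta is conjugate to the binomial likelihood: posterior = Beta(a+s, b+f).
Match parameters: s=17−15=2, f=31−13=18.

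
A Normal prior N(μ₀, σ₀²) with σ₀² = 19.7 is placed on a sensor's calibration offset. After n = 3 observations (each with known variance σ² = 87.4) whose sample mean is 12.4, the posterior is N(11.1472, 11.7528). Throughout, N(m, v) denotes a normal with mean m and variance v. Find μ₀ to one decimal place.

The posterior mean is a precision-weighted average: μ_n = (τ₀μ₀ + τ_data·x̄)/(τ₀+τ_data), with τ₀=1/σ₀² and τ_data=n/σ².
Here τ₀ = 1/19.7 = 0.050761 and τ_data = 3/87.4 = 0.034325, so τ_n = 0.085086.
Rearranging for μ₀: μ₀ = (μ_n·τ_n − τ_data·x̄)/τ₀ = (11.1472·0.085086 − 0.034325·12.4) / 0.050761 = 0.522841/0.050761 ≈ 10.3.

μ₀ = 10.3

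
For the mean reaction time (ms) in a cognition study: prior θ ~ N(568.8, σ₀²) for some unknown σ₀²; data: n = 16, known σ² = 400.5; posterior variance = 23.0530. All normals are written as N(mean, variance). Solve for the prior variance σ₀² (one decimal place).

σ₀² = 291.7

Posterior precision equals prior precision plus data precision: 1/σ_n² = 1/σ₀² + n/σ².
So 1/σ₀² = 1/23.0530 − 16/400.5 = 0.043378 − 0.039950 = 0.003428.
Hence σ₀² = 1/0.003428 ≈ 291.7.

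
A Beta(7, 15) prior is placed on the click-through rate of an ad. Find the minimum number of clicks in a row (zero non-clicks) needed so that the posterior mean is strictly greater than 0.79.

After k clicks and 0 non-clicks the posterior is Beta(7+k, 15), with mean (7+k)/(7+15+k).
Set (7+k)/(22+k) > 0.79 and solve: k > (0.79·22 − 7)/(1 − 0.79) = 49.429.
The smallest integer exceeding 49.429 is 50.

k = 50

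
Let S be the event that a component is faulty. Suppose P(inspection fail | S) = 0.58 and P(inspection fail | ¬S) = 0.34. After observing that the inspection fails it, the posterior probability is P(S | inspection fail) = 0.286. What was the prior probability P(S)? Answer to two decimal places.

In odds form, posterior odds = prior odds × likelihood ratio, so prior odds = posterior odds ÷ LR.
Posterior odds = 0.286/(1−0.286) = 0.4006. LR = 0.58/0.34 = 1.7059.
Prior odds = 0.4006/1.7059 = 0.2348, so P(S) = 0.2348/(1+0.2348) ≈ 0.19.

P(S) = 0.19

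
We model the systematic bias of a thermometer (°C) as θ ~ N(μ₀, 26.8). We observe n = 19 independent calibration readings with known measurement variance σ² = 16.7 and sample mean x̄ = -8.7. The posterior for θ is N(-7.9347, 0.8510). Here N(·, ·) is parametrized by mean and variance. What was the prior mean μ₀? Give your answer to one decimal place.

The posterior mean is a precision-weighted average: μ_n = (τ₀μ₀ + τ_data·x̄)/(τ₀+τ_data), with τ₀=1/σ₀² and τ_data=n/σ².
Here τ₀ = 1/26.8 = 0.037313 and τ_data = 19/16.7 = 1.137725, so τ_n = 1.175038.
Rearranging for μ₀: μ₀ = (μ_n·τ_n − τ_data·x̄)/τ₀ = (-7.9347·1.175038 − 1.137725·-8.7) / 0.037313 = 0.574633/0.037313 ≈ 15.4.

μ₀ = 15.4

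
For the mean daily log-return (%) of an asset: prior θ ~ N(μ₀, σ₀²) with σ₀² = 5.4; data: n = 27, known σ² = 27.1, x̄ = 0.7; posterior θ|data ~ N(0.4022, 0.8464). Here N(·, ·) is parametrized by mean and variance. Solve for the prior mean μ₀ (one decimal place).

μ₀ = -1.2

With known observation variance, the Normal–Normal posterior has precision τ_n = τ₀ + n/σ² and mean μ_n = (τ₀μ₀ + (n/σ²)x̄)/τ_n.
Here τ₀ = 1/5.4 = 0.185185 and τ_data = 27/27.1 = 0.996310, so τ_n = 1.181495.
Rearranging for μ₀: μ₀ = (μ_n·τ_n − τ_data·x̄)/τ₀ = (0.4022·1.181495 − 0.996310·0.7) / 0.185185 = -0.222220/0.185185 ≈ -1.2.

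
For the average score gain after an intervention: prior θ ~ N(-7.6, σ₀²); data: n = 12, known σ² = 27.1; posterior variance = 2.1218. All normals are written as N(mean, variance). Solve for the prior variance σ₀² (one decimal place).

Posterior precision equals prior precision plus data precision: 1/σ_n² = 1/σ₀² + n/σ².
So 1/σ₀² = 1/2.1218 − 12/27.1 = 0.471298 − 0.442804 = 0.028494.
Hence σ₀² = 1/0.028494 ≈ 35.1.

σ₀² = 35.1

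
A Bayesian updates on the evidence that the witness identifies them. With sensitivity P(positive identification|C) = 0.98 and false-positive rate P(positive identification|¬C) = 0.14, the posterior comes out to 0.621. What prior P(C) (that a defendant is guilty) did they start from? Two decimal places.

P(C) = 0.19

Bayes' rule in odds form gives O(C|E) = O(C)·[P(E|C)/P(E|¬C)], hence O(C) = O(C|E)/LR.
Posterior odds = 0.621/(1−0.621) = 1.6385. LR = 0.98/0.14 = 7.0000.
Prior odds = 1.6385/7.0000 = 0.2341, so P(C) = 0.2341/(1+0.2341) ≈ 0.19.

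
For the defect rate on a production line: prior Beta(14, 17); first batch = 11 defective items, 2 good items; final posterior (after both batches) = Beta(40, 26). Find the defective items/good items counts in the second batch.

Because Beta–binomial updating is additive in the counts, the combined data contributed (α_post−α_prior, β_post−β_prior) successes and failures.
Total across both batches: 40−14=26 defective items, 26−17=9 good items.
Subtract the first batch: 26−11=15 defective items and 9−2=7 good items.

15 defective items and 7 good items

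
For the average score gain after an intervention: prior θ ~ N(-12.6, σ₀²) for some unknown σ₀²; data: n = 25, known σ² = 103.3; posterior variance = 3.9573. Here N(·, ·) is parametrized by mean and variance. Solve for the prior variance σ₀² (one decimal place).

For the Normal–Normal model with known σ², precisions add: τ_n = τ₀ + n/σ².
So 1/σ₀² = 1/3.9573 − 25/103.3 = 0.252698 − 0.242014 = 0.010684.
Hence σ₀² = 1/0.010684 ≈ 93.6.

σ₀² = 93.6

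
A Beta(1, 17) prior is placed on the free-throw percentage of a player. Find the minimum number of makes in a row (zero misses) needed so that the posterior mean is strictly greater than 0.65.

After k makes and 0 misses the posterior is Beta(1+k, 17), with mean (1+k)/(1+17+k).
Set (1+k)/(18+k) > 0.65 and solve: k > (0.65·18 − 1)/(1 − 0.65) = 30.571.
The smallest integer exceeding 30.571 is 31.

k = 31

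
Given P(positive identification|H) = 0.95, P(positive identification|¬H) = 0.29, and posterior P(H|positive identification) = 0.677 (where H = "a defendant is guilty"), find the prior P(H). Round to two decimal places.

Bayes' rule in odds form gives O(H|E) = O(H)·[P(E|H)/P(E|¬H)], hence O(H) = O(H|E)/LR.
Posterior odds = 0.677/(1−0.677) = 2.0960. LR = 0.95/0.29 = 3.2759.
Prior odds = 2.0960/3.2759 = 0.6398, so P(H) = 0.6398/(1+0.6398) ≈ 0.39.

P(H) = 0.39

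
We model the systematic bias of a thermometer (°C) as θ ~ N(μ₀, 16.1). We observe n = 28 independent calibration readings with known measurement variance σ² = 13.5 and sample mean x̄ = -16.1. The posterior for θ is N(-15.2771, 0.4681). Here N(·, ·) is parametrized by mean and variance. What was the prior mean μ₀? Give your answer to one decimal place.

μ₀ = 12.2

With known observation variance, the Normal–Normal posterior has precision τ_n = τ₀ + n/σ² and mean μ_n = (τ₀μ₀ + (n/σ²)x̄)/τ_n.
Here τ₀ = 1/16.1 = 0.062112 and τ_data = 28/13.5 = 2.074074, so τ_n = 2.136186.
Rearranging for μ₀: μ₀ = (μ_n·τ_n − τ_data·x̄)/τ₀ = (-15.2771·2.136186 − 2.074074·-16.1) / 0.062112 = 0.757864/0.062112 ≈ 12.2.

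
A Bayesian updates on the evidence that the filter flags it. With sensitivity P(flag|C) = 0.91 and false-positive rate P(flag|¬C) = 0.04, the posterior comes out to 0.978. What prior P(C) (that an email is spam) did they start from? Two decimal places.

P(C) = 0.66

In odds form, posterior odds = prior odds × likelihood ratio, so prior odds = posterior odds ÷ LR.
Posterior odds = 0.978/(1−0.978) = 44.4545. LR = 0.91/0.04 = 22.7500.
Prior odds = 44.4545/22.7500 = 1.9540, so P(C) = 1.9540/(1+1.9540) ≈ 0.66.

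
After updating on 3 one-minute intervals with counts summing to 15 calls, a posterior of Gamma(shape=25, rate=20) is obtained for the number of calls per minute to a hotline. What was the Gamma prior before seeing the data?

A Gamma(α, β) prior (rate parametrization) on a Poisson rate with n observations summing to S gives posterior Gamma(α+S, β+n).
So α = 25 − 15 = 10 and β = 20 − 3 = 17.

Gamma(shape=10, rate=17)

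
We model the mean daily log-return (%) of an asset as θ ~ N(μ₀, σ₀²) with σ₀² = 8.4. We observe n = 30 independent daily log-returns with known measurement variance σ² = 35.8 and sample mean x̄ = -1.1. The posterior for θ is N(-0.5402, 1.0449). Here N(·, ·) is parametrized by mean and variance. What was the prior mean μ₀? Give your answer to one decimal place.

μ₀ = 3.4

The posterior mean is a precision-weighted average: μ_n = (τ₀μ₀ + τ_data·x̄)/(τ₀+τ_data), with τ₀=1/σ₀² and τ_data=n/σ².
Here τ₀ = 1/8.4 = 0.119048 and τ_data = 30/35.8 = 0.837989, so τ_n = 0.957037.
Rearranging for μ₀: μ₀ = (μ_n·τ_n − τ_data·x̄)/τ₀ = (-0.5402·0.957037 − 0.837989·-1.1) / 0.119048 = 0.404797/0.119048 ≈ 3.4.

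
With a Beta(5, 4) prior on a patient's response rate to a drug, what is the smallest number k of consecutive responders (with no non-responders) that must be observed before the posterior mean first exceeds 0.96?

k = 92

After k responders and 0 non-responders the posterior is Beta(5+k, 4), with mean (5+k)/(5+4+k).
Set (5+k)/(9+k) > 0.96 and solve: k > (0.96·9 − 5)/(1 − 0.96) = 91.000.
The smallest integer exceeding 91.000 is 92.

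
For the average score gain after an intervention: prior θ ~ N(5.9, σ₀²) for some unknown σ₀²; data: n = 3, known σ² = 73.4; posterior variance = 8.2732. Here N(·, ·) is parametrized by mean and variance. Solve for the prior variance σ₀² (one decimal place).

σ₀² = 12.5

Posterior precision equals prior precision plus data precision: 1/σ_n² = 1/σ₀² + n/σ².
So 1/σ₀² = 1/8.2732 − 3/73.4 = 0.120872 − 0.040872 = 0.080000.
Hence σ₀² = 1/0.080000 ≈ 12.5.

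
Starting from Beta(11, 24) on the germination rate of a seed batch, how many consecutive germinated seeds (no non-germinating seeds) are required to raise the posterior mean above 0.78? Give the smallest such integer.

k = 75

After k germinated seeds and 0 non-germinating seeds the posterior is Beta(11+k, 24), with mean (11+k)/(11+24+k).
Set (11+k)/(35+k) > 0.78 and solve: k > (0.78·35 − 11)/(1 − 0.78) = 74.091.
The smallest integer exceeding 74.091 is 75.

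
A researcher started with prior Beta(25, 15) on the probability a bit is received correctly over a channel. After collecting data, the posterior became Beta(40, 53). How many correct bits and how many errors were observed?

A Beta(α, β) prior with s successes and f failures in binomial data gives a Beta(α+s, β+f) posterior.
So s = 40 − 25 = 15 and f = 53 − 15 = 38.

15 correct bits and 38 errors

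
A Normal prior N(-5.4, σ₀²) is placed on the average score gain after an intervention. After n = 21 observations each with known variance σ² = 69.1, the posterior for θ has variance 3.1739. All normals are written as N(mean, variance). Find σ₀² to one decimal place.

Posterior precision equals prior precision plus data precision: 1/σ_n² = 1/σ₀² + n/σ².
So 1/σ₀² = 1/3.1739 − 21/69.1 = 0.315070 − 0.303907 = 0.011163.
Hence σ₀² = 1/0.011163 ≈ 89.6.

σ₀² = 89.6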